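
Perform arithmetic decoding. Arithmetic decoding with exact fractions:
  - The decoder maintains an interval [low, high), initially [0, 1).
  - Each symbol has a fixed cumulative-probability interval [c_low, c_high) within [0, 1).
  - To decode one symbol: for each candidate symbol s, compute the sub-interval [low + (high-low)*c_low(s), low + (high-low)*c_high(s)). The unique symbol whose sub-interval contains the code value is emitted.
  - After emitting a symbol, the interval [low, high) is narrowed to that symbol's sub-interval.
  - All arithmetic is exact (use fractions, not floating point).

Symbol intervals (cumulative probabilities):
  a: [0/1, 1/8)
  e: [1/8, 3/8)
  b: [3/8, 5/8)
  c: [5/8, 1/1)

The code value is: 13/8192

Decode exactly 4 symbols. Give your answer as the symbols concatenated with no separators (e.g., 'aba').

Step 1: interval [0/1, 1/1), width = 1/1 - 0/1 = 1/1
  'a': [0/1 + 1/1*0/1, 0/1 + 1/1*1/8) = [0/1, 1/8) <- contains code 13/8192
  'e': [0/1 + 1/1*1/8, 0/1 + 1/1*3/8) = [1/8, 3/8)
  'b': [0/1 + 1/1*3/8, 0/1 + 1/1*5/8) = [3/8, 5/8)
  'c': [0/1 + 1/1*5/8, 0/1 + 1/1*1/1) = [5/8, 1/1)
  emit 'a', narrow to [0/1, 1/8)
Step 2: interval [0/1, 1/8), width = 1/8 - 0/1 = 1/8
  'a': [0/1 + 1/8*0/1, 0/1 + 1/8*1/8) = [0/1, 1/64) <- contains code 13/8192
  'e': [0/1 + 1/8*1/8, 0/1 + 1/8*3/8) = [1/64, 3/64)
  'b': [0/1 + 1/8*3/8, 0/1 + 1/8*5/8) = [3/64, 5/64)
  'c': [0/1 + 1/8*5/8, 0/1 + 1/8*1/1) = [5/64, 1/8)
  emit 'a', narrow to [0/1, 1/64)
Step 3: interval [0/1, 1/64), width = 1/64 - 0/1 = 1/64
  'a': [0/1 + 1/64*0/1, 0/1 + 1/64*1/8) = [0/1, 1/512) <- contains code 13/8192
  'e': [0/1 + 1/64*1/8, 0/1 + 1/64*3/8) = [1/512, 3/512)
  'b': [0/1 + 1/64*3/8, 0/1 + 1/64*5/8) = [3/512, 5/512)
  'c': [0/1 + 1/64*5/8, 0/1 + 1/64*1/1) = [5/512, 1/64)
  emit 'a', narrow to [0/1, 1/512)
Step 4: interval [0/1, 1/512), width = 1/512 - 0/1 = 1/512
  'a': [0/1 + 1/512*0/1, 0/1 + 1/512*1/8) = [0/1, 1/4096)
  'e': [0/1 + 1/512*1/8, 0/1 + 1/512*3/8) = [1/4096, 3/4096)
  'b': [0/1 + 1/512*3/8, 0/1 + 1/512*5/8) = [3/4096, 5/4096)
  'c': [0/1 + 1/512*5/8, 0/1 + 1/512*1/1) = [5/4096, 1/512) <- contains code 13/8192
  emit 'c', narrow to [5/4096, 1/512)

Answer: aaac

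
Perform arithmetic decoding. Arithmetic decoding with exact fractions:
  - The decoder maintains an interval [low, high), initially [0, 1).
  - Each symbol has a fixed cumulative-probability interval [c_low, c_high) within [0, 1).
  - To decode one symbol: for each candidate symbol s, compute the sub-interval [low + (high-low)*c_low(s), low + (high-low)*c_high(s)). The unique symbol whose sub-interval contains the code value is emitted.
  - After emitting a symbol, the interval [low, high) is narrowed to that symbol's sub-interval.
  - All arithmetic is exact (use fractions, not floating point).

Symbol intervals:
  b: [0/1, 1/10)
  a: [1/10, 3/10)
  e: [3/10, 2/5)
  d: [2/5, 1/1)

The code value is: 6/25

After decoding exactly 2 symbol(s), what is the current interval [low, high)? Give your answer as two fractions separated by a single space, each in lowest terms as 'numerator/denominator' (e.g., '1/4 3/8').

Step 1: interval [0/1, 1/1), width = 1/1 - 0/1 = 1/1
  'b': [0/1 + 1/1*0/1, 0/1 + 1/1*1/10) = [0/1, 1/10)
  'a': [0/1 + 1/1*1/10, 0/1 + 1/1*3/10) = [1/10, 3/10) <- contains code 6/25
  'e': [0/1 + 1/1*3/10, 0/1 + 1/1*2/5) = [3/10, 2/5)
  'd': [0/1 + 1/1*2/5, 0/1 + 1/1*1/1) = [2/5, 1/1)
  emit 'a', narrow to [1/10, 3/10)
Step 2: interval [1/10, 3/10), width = 3/10 - 1/10 = 1/5
  'b': [1/10 + 1/5*0/1, 1/10 + 1/5*1/10) = [1/10, 3/25)
  'a': [1/10 + 1/5*1/10, 1/10 + 1/5*3/10) = [3/25, 4/25)
  'e': [1/10 + 1/5*3/10, 1/10 + 1/5*2/5) = [4/25, 9/50)
  'd': [1/10 + 1/5*2/5, 1/10 + 1/5*1/1) = [9/50, 3/10) <- contains code 6/25
  emit 'd', narrow to [9/50, 3/10)

Answer: 9/50 3/10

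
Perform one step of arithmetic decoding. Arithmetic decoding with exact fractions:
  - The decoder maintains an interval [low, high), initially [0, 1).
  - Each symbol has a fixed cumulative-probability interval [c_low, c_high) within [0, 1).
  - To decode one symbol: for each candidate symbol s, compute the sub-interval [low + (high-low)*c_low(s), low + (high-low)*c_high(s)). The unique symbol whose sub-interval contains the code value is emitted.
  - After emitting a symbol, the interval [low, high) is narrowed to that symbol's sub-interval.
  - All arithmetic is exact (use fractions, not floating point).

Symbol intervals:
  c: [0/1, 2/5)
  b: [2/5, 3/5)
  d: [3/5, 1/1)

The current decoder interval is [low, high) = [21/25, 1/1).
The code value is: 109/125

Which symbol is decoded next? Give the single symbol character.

Answer: c

Derivation:
Interval width = high − low = 1/1 − 21/25 = 4/25
Scaled code = (code − low) / width = (109/125 − 21/25) / 4/25 = 1/5
  c: [0/1, 2/5) ← scaled code falls here ✓
  b: [2/5, 3/5) 
  d: [3/5, 1/1) 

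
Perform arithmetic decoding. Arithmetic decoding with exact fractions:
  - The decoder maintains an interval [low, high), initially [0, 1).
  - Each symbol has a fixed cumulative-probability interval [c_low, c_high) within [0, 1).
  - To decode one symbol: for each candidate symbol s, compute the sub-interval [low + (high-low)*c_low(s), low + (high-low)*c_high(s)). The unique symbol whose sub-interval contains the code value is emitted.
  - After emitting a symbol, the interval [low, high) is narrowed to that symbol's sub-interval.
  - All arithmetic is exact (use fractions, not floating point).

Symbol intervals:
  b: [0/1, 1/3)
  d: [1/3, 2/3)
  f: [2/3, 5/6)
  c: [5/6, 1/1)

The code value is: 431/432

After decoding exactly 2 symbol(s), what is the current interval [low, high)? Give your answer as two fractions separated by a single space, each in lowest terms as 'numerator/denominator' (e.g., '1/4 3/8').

Step 1: interval [0/1, 1/1), width = 1/1 - 0/1 = 1/1
  'b': [0/1 + 1/1*0/1, 0/1 + 1/1*1/3) = [0/1, 1/3)
  'd': [0/1 + 1/1*1/3, 0/1 + 1/1*2/3) = [1/3, 2/3)
  'f': [0/1 + 1/1*2/3, 0/1 + 1/1*5/6) = [2/3, 5/6)
  'c': [0/1 + 1/1*5/6, 0/1 + 1/1*1/1) = [5/6, 1/1) <- contains code 431/432
  emit 'c', narrow to [5/6, 1/1)
Step 2: interval [5/6, 1/1), width = 1/1 - 5/6 = 1/6
  'b': [5/6 + 1/6*0/1, 5/6 + 1/6*1/3) = [5/6, 8/9)
  'd': [5/6 + 1/6*1/3, 5/6 + 1/6*2/3) = [8/9, 17/18)
  'f': [5/6 + 1/6*2/3, 5/6 + 1/6*5/6) = [17/18, 35/36)
  'c': [5/6 + 1/6*5/6, 5/6 + 1/6*1/1) = [35/36, 1/1) <- contains code 431/432
  emit 'c', narrow to [35/36, 1/1)

Answer: 35/36 1/1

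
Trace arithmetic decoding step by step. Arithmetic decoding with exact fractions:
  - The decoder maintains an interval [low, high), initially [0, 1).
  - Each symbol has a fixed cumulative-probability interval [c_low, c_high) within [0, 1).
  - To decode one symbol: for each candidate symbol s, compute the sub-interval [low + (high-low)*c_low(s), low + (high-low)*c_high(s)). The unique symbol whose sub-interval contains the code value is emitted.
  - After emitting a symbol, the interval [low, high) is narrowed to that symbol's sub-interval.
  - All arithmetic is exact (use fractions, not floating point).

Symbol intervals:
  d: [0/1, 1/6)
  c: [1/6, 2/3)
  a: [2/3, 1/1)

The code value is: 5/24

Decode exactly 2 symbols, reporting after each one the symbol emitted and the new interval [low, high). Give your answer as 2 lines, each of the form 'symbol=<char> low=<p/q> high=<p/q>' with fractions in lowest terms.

Answer: symbol=c low=1/6 high=2/3
symbol=d low=1/6 high=1/4

Derivation:
Step 1: interval [0/1, 1/1), width = 1/1 - 0/1 = 1/1
  'd': [0/1 + 1/1*0/1, 0/1 + 1/1*1/6) = [0/1, 1/6)
  'c': [0/1 + 1/1*1/6, 0/1 + 1/1*2/3) = [1/6, 2/3) <- contains code 5/24
  'a': [0/1 + 1/1*2/3, 0/1 + 1/1*1/1) = [2/3, 1/1)
  emit 'c', narrow to [1/6, 2/3)
Step 2: interval [1/6, 2/3), width = 2/3 - 1/6 = 1/2
  'd': [1/6 + 1/2*0/1, 1/6 + 1/2*1/6) = [1/6, 1/4) <- contains code 5/24
  'c': [1/6 + 1/2*1/6, 1/6 + 1/2*2/3) = [1/4, 1/2)
  'a': [1/6 + 1/2*2/3, 1/6 + 1/2*1/1) = [1/2, 2/3)
  emit 'd', narrow to [1/6, 1/4)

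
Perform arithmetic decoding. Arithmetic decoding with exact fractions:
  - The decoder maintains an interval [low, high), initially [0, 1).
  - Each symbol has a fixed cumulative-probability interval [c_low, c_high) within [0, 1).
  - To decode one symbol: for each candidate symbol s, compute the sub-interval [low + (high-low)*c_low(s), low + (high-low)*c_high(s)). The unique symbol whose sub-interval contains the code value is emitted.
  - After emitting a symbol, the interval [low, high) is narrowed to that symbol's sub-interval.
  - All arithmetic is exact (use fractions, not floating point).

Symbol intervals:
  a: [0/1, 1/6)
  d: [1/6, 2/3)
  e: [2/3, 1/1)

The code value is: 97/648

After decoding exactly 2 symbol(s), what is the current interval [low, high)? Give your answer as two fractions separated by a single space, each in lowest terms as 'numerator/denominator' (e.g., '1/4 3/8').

Step 1: interval [0/1, 1/1), width = 1/1 - 0/1 = 1/1
  'a': [0/1 + 1/1*0/1, 0/1 + 1/1*1/6) = [0/1, 1/6) <- contains code 97/648
  'd': [0/1 + 1/1*1/6, 0/1 + 1/1*2/3) = [1/6, 2/3)
  'e': [0/1 + 1/1*2/3, 0/1 + 1/1*1/1) = [2/3, 1/1)
  emit 'a', narrow to [0/1, 1/6)
Step 2: interval [0/1, 1/6), width = 1/6 - 0/1 = 1/6
  'a': [0/1 + 1/6*0/1, 0/1 + 1/6*1/6) = [0/1, 1/36)
  'd': [0/1 + 1/6*1/6, 0/1 + 1/6*2/3) = [1/36, 1/9)
  'e': [0/1 + 1/6*2/3, 0/1 + 1/6*1/1) = [1/9, 1/6) <- contains code 97/648
  emit 'e', narrow to [1/9, 1/6)

Answer: 1/9 1/6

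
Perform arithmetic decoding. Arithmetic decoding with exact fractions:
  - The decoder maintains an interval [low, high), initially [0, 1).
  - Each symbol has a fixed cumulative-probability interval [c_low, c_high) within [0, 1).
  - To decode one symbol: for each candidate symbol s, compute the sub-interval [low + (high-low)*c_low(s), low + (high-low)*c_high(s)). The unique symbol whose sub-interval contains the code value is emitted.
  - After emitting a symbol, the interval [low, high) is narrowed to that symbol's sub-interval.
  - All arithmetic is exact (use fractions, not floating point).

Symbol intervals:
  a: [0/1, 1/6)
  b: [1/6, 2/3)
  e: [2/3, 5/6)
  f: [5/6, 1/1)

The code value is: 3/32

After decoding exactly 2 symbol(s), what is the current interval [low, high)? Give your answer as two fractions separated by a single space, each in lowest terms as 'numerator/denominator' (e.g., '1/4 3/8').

Step 1: interval [0/1, 1/1), width = 1/1 - 0/1 = 1/1
  'a': [0/1 + 1/1*0/1, 0/1 + 1/1*1/6) = [0/1, 1/6) <- contains code 3/32
  'b': [0/1 + 1/1*1/6, 0/1 + 1/1*2/3) = [1/6, 2/3)
  'e': [0/1 + 1/1*2/3, 0/1 + 1/1*5/6) = [2/3, 5/6)
  'f': [0/1 + 1/1*5/6, 0/1 + 1/1*1/1) = [5/6, 1/1)
  emit 'a', narrow to [0/1, 1/6)
Step 2: interval [0/1, 1/6), width = 1/6 - 0/1 = 1/6
  'a': [0/1 + 1/6*0/1, 0/1 + 1/6*1/6) = [0/1, 1/36)
  'b': [0/1 + 1/6*1/6, 0/1 + 1/6*2/3) = [1/36, 1/9) <- contains code 3/32
  'e': [0/1 + 1/6*2/3, 0/1 + 1/6*5/6) = [1/9, 5/36)
  'f': [0/1 + 1/6*5/6, 0/1 + 1/6*1/1) = [5/36, 1/6)
  emit 'b', narrow to [1/36, 1/9)

Answer: 1/36 1/9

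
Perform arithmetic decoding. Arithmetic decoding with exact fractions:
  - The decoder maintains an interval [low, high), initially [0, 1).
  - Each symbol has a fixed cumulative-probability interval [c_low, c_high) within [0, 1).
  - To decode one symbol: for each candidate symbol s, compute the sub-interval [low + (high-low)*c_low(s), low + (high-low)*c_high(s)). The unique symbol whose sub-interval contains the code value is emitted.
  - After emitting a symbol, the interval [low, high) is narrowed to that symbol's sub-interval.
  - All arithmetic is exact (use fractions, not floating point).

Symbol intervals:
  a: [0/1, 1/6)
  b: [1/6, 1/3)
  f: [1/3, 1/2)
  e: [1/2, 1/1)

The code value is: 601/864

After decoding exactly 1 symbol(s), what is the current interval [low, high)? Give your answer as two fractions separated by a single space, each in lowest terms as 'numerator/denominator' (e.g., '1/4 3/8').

Answer: 1/2 1/1

Derivation:
Step 1: interval [0/1, 1/1), width = 1/1 - 0/1 = 1/1
  'a': [0/1 + 1/1*0/1, 0/1 + 1/1*1/6) = [0/1, 1/6)
  'b': [0/1 + 1/1*1/6, 0/1 + 1/1*1/3) = [1/6, 1/3)
  'f': [0/1 + 1/1*1/3, 0/1 + 1/1*1/2) = [1/3, 1/2)
  'e': [0/1 + 1/1*1/2, 0/1 + 1/1*1/1) = [1/2, 1/1) <- contains code 601/864
  emit 'e', narrow to [1/2, 1/1)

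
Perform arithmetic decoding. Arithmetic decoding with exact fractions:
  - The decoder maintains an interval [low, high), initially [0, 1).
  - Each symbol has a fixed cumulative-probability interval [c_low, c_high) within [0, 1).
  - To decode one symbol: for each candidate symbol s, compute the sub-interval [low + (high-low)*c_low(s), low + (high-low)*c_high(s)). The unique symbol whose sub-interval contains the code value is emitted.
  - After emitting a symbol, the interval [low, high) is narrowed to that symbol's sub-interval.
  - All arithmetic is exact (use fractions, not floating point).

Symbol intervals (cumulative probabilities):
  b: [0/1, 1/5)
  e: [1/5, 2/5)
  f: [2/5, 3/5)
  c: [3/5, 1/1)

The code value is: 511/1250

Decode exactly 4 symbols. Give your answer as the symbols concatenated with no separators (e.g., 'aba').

Answer: fbeb

Derivation:
Step 1: interval [0/1, 1/1), width = 1/1 - 0/1 = 1/1
  'b': [0/1 + 1/1*0/1, 0/1 + 1/1*1/5) = [0/1, 1/5)
  'e': [0/1 + 1/1*1/5, 0/1 + 1/1*2/5) = [1/5, 2/5)
  'f': [0/1 + 1/1*2/5, 0/1 + 1/1*3/5) = [2/5, 3/5) <- contains code 511/1250
  'c': [0/1 + 1/1*3/5, 0/1 + 1/1*1/1) = [3/5, 1/1)
  emit 'f', narrow to [2/5, 3/5)
Step 2: interval [2/5, 3/5), width = 3/5 - 2/5 = 1/5
  'b': [2/5 + 1/5*0/1, 2/5 + 1/5*1/5) = [2/5, 11/25) <- contains code 511/1250
  'e': [2/5 + 1/5*1/5, 2/5 + 1/5*2/5) = [11/25, 12/25)
  'f': [2/5 + 1/5*2/5, 2/5 + 1/5*3/5) = [12/25, 13/25)
  'c': [2/5 + 1/5*3/5, 2/5 + 1/5*1/1) = [13/25, 3/5)
  emit 'b', narrow to [2/5, 11/25)
Step 3: interval [2/5, 11/25), width = 11/25 - 2/5 = 1/25
  'b': [2/5 + 1/25*0/1, 2/5 + 1/25*1/5) = [2/5, 51/125)
  'e': [2/5 + 1/25*1/5, 2/5 + 1/25*2/5) = [51/125, 52/125) <- contains code 511/1250
  'f': [2/5 + 1/25*2/5, 2/5 + 1/25*3/5) = [52/125, 53/125)
  'c': [2/5 + 1/25*3/5, 2/5 + 1/25*1/1) = [53/125, 11/25)
  emit 'e', narrow to [51/125, 52/125)
Step 4: interval [51/125, 52/125), width = 52/125 - 51/125 = 1/125
  'b': [51/125 + 1/125*0/1, 51/125 + 1/125*1/5) = [51/125, 256/625) <- contains code 511/1250
  'e': [51/125 + 1/125*1/5, 51/125 + 1/125*2/5) = [256/625, 257/625)
  'f': [51/125 + 1/125*2/5, 51/125 + 1/125*3/5) = [257/625, 258/625)
  'c': [51/125 + 1/125*3/5, 51/125 + 1/125*1/1) = [258/625, 52/125)
  emit 'b', narrow to [51/125, 256/625)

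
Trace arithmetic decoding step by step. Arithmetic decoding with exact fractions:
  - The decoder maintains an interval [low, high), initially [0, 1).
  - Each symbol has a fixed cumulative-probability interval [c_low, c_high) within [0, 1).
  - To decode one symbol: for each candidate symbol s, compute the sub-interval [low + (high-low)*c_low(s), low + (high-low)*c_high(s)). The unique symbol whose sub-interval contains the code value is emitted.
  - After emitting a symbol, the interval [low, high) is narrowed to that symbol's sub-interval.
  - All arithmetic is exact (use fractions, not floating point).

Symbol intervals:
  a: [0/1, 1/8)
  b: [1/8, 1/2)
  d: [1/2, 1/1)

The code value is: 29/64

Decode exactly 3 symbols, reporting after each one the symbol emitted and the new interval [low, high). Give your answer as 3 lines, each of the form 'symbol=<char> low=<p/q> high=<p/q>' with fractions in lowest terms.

Answer: symbol=b low=1/8 high=1/2
symbol=d low=5/16 high=1/2
symbol=d low=13/32 high=1/2

Derivation:
Step 1: interval [0/1, 1/1), width = 1/1 - 0/1 = 1/1
  'a': [0/1 + 1/1*0/1, 0/1 + 1/1*1/8) = [0/1, 1/8)
  'b': [0/1 + 1/1*1/8, 0/1 + 1/1*1/2) = [1/8, 1/2) <- contains code 29/64
  'd': [0/1 + 1/1*1/2, 0/1 + 1/1*1/1) = [1/2, 1/1)
  emit 'b', narrow to [1/8, 1/2)
Step 2: interval [1/8, 1/2), width = 1/2 - 1/8 = 3/8
  'a': [1/8 + 3/8*0/1, 1/8 + 3/8*1/8) = [1/8, 11/64)
  'b': [1/8 + 3/8*1/8, 1/8 + 3/8*1/2) = [11/64, 5/16)
  'd': [1/8 + 3/8*1/2, 1/8 + 3/8*1/1) = [5/16, 1/2) <- contains code 29/64
  emit 'd', narrow to [5/16, 1/2)
Step 3: interval [5/16, 1/2), width = 1/2 - 5/16 = 3/16
  'a': [5/16 + 3/16*0/1, 5/16 + 3/16*1/8) = [5/16, 43/128)
  'b': [5/16 + 3/16*1/8, 5/16 + 3/16*1/2) = [43/128, 13/32)
  'd': [5/16 + 3/16*1/2, 5/16 + 3/16*1/1) = [13/32, 1/2) <- contains code 29/64
  emit 'd', narrow to [13/32, 1/2)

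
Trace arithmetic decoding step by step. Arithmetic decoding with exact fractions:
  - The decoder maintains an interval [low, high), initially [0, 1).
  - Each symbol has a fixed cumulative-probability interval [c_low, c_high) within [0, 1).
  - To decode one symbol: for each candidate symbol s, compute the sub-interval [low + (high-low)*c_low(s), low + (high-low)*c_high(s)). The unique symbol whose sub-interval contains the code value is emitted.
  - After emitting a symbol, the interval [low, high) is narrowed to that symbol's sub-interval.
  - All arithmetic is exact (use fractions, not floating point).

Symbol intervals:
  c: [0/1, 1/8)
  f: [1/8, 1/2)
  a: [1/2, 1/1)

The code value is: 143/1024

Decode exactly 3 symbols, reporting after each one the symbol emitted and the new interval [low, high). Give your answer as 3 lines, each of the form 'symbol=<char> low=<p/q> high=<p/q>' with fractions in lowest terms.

Step 1: interval [0/1, 1/1), width = 1/1 - 0/1 = 1/1
  'c': [0/1 + 1/1*0/1, 0/1 + 1/1*1/8) = [0/1, 1/8)
  'f': [0/1 + 1/1*1/8, 0/1 + 1/1*1/2) = [1/8, 1/2) <- contains code 143/1024
  'a': [0/1 + 1/1*1/2, 0/1 + 1/1*1/1) = [1/2, 1/1)
  emit 'f', narrow to [1/8, 1/2)
Step 2: interval [1/8, 1/2), width = 1/2 - 1/8 = 3/8
  'c': [1/8 + 3/8*0/1, 1/8 + 3/8*1/8) = [1/8, 11/64) <- contains code 143/1024
  'f': [1/8 + 3/8*1/8, 1/8 + 3/8*1/2) = [11/64, 5/16)
  'a': [1/8 + 3/8*1/2, 1/8 + 3/8*1/1) = [5/16, 1/2)
  emit 'c', narrow to [1/8, 11/64)
Step 3: interval [1/8, 11/64), width = 11/64 - 1/8 = 3/64
  'c': [1/8 + 3/64*0/1, 1/8 + 3/64*1/8) = [1/8, 67/512)
  'f': [1/8 + 3/64*1/8, 1/8 + 3/64*1/2) = [67/512, 19/128) <- contains code 143/1024
  'a': [1/8 + 3/64*1/2, 1/8 + 3/64*1/1) = [19/128, 11/64)
  emit 'f', narrow to [67/512, 19/128)

Answer: symbol=f low=1/8 high=1/2
symbol=c low=1/8 high=11/64
symbol=f low=67/512 high=19/128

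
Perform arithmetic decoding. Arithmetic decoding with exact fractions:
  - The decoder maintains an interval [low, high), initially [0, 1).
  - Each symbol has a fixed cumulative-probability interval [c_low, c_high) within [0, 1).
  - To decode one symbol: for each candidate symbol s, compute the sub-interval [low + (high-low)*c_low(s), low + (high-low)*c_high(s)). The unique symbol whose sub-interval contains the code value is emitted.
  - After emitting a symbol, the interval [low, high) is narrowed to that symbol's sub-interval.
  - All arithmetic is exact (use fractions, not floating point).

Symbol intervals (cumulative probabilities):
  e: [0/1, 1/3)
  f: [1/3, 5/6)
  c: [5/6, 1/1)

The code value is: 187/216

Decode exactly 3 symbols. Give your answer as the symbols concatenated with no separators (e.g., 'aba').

Step 1: interval [0/1, 1/1), width = 1/1 - 0/1 = 1/1
  'e': [0/1 + 1/1*0/1, 0/1 + 1/1*1/3) = [0/1, 1/3)
  'f': [0/1 + 1/1*1/3, 0/1 + 1/1*5/6) = [1/3, 5/6)
  'c': [0/1 + 1/1*5/6, 0/1 + 1/1*1/1) = [5/6, 1/1) <- contains code 187/216
  emit 'c', narrow to [5/6, 1/1)
Step 2: interval [5/6, 1/1), width = 1/1 - 5/6 = 1/6
  'e': [5/6 + 1/6*0/1, 5/6 + 1/6*1/3) = [5/6, 8/9) <- contains code 187/216
  'f': [5/6 + 1/6*1/3, 5/6 + 1/6*5/6) = [8/9, 35/36)
  'c': [5/6 + 1/6*5/6, 5/6 + 1/6*1/1) = [35/36, 1/1)
  emit 'e', narrow to [5/6, 8/9)
Step 3: interval [5/6, 8/9), width = 8/9 - 5/6 = 1/18
  'e': [5/6 + 1/18*0/1, 5/6 + 1/18*1/3) = [5/6, 23/27)
  'f': [5/6 + 1/18*1/3, 5/6 + 1/18*5/6) = [23/27, 95/108) <- contains code 187/216
  'c': [5/6 + 1/18*5/6, 5/6 + 1/18*1/1) = [95/108, 8/9)
  emit 'f', narrow to [23/27, 95/108)

Answer: cef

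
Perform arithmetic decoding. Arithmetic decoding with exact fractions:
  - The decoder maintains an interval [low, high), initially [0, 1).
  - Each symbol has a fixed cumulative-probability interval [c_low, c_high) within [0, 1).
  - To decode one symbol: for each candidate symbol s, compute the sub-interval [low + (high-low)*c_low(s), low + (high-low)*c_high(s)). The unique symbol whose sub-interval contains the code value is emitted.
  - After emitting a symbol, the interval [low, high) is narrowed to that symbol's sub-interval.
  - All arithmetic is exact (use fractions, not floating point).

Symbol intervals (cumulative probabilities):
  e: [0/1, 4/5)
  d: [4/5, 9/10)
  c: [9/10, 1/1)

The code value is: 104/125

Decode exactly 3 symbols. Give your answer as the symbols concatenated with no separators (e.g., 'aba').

Step 1: interval [0/1, 1/1), width = 1/1 - 0/1 = 1/1
  'e': [0/1 + 1/1*0/1, 0/1 + 1/1*4/5) = [0/1, 4/5)
  'd': [0/1 + 1/1*4/5, 0/1 + 1/1*9/10) = [4/5, 9/10) <- contains code 104/125
  'c': [0/1 + 1/1*9/10, 0/1 + 1/1*1/1) = [9/10, 1/1)
  emit 'd', narrow to [4/5, 9/10)
Step 2: interval [4/5, 9/10), width = 9/10 - 4/5 = 1/10
  'e': [4/5 + 1/10*0/1, 4/5 + 1/10*4/5) = [4/5, 22/25) <- contains code 104/125
  'd': [4/5 + 1/10*4/5, 4/5 + 1/10*9/10) = [22/25, 89/100)
  'c': [4/5 + 1/10*9/10, 4/5 + 1/10*1/1) = [89/100, 9/10)
  emit 'e', narrow to [4/5, 22/25)
Step 3: interval [4/5, 22/25), width = 22/25 - 4/5 = 2/25
  'e': [4/5 + 2/25*0/1, 4/5 + 2/25*4/5) = [4/5, 108/125) <- contains code 104/125
  'd': [4/5 + 2/25*4/5, 4/5 + 2/25*9/10) = [108/125, 109/125)
  'c': [4/5 + 2/25*9/10, 4/5 + 2/25*1/1) = [109/125, 22/25)
  emit 'e', narrow to [4/5, 108/125)

Answer: dee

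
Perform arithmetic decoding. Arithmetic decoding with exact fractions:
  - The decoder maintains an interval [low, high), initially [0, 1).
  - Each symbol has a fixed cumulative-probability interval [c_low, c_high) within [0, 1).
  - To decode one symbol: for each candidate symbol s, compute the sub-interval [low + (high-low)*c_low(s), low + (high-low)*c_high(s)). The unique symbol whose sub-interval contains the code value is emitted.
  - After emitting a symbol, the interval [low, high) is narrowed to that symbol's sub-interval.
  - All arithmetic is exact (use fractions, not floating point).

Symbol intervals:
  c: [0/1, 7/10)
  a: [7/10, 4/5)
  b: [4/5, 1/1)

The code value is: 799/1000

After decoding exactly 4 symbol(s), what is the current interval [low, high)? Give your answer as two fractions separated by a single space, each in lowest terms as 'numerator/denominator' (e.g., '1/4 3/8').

Step 1: interval [0/1, 1/1), width = 1/1 - 0/1 = 1/1
  'c': [0/1 + 1/1*0/1, 0/1 + 1/1*7/10) = [0/1, 7/10)
  'a': [0/1 + 1/1*7/10, 0/1 + 1/1*4/5) = [7/10, 4/5) <- contains code 799/1000
  'b': [0/1 + 1/1*4/5, 0/1 + 1/1*1/1) = [4/5, 1/1)
  emit 'a', narrow to [7/10, 4/5)
Step 2: interval [7/10, 4/5), width = 4/5 - 7/10 = 1/10
  'c': [7/10 + 1/10*0/1, 7/10 + 1/10*7/10) = [7/10, 77/100)
  'a': [7/10 + 1/10*7/10, 7/10 + 1/10*4/5) = [77/100, 39/50)
  'b': [7/10 + 1/10*4/5, 7/10 + 1/10*1/1) = [39/50, 4/5) <- contains code 799/1000
  emit 'b', narrow to [39/50, 4/5)
Step 3: interval [39/50, 4/5), width = 4/5 - 39/50 = 1/50
  'c': [39/50 + 1/50*0/1, 39/50 + 1/50*7/10) = [39/50, 397/500)
  'a': [39/50 + 1/50*7/10, 39/50 + 1/50*4/5) = [397/500, 199/250)
  'b': [39/50 + 1/50*4/5, 39/50 + 1/50*1/1) = [199/250, 4/5) <- contains code 799/1000
  emit 'b', narrow to [199/250, 4/5)
Step 4: interval [199/250, 4/5), width = 4/5 - 199/250 = 1/250
  'c': [199/250 + 1/250*0/1, 199/250 + 1/250*7/10) = [199/250, 1997/2500)
  'a': [199/250 + 1/250*7/10, 199/250 + 1/250*4/5) = [1997/2500, 999/1250) <- contains code 799/1000
  'b': [199/250 + 1/250*4/5, 199/250 + 1/250*1/1) = [999/1250, 4/5)
  emit 'a', narrow to [1997/2500, 999/1250)

Answer: 1997/2500 999/1250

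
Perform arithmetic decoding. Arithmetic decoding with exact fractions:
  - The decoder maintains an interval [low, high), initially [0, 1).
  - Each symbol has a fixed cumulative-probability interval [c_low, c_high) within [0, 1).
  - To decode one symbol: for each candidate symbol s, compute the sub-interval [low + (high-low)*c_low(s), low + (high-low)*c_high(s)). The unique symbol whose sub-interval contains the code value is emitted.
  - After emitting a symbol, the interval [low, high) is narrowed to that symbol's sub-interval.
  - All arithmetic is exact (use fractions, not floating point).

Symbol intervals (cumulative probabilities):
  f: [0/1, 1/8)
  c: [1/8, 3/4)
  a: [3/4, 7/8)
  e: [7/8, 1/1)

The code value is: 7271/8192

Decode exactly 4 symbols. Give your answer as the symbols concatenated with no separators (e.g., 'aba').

Answer: efac

Derivation:
Step 1: interval [0/1, 1/1), width = 1/1 - 0/1 = 1/1
  'f': [0/1 + 1/1*0/1, 0/1 + 1/1*1/8) = [0/1, 1/8)
  'c': [0/1 + 1/1*1/8, 0/1 + 1/1*3/4) = [1/8, 3/4)
  'a': [0/1 + 1/1*3/4, 0/1 + 1/1*7/8) = [3/4, 7/8)
  'e': [0/1 + 1/1*7/8, 0/1 + 1/1*1/1) = [7/8, 1/1) <- contains code 7271/8192
  emit 'e', narrow to [7/8, 1/1)
Step 2: interval [7/8, 1/1), width = 1/1 - 7/8 = 1/8
  'f': [7/8 + 1/8*0/1, 7/8 + 1/8*1/8) = [7/8, 57/64) <- contains code 7271/8192
  'c': [7/8 + 1/8*1/8, 7/8 + 1/8*3/4) = [57/64, 31/32)
  'a': [7/8 + 1/8*3/4, 7/8 + 1/8*7/8) = [31/32, 63/64)
  'e': [7/8 + 1/8*7/8, 7/8 + 1/8*1/1) = [63/64, 1/1)
  emit 'f', narrow to [7/8, 57/64)
Step 3: interval [7/8, 57/64), width = 57/64 - 7/8 = 1/64
  'f': [7/8 + 1/64*0/1, 7/8 + 1/64*1/8) = [7/8, 449/512)
  'c': [7/8 + 1/64*1/8, 7/8 + 1/64*3/4) = [449/512, 227/256)
  'a': [7/8 + 1/64*3/4, 7/8 + 1/64*7/8) = [227/256, 455/512) <- contains code 7271/8192
  'e': [7/8 + 1/64*7/8, 7/8 + 1/64*1/1) = [455/512, 57/64)
  emit 'a', narrow to [227/256, 455/512)
Step 4: interval [227/256, 455/512), width = 455/512 - 227/256 = 1/512
  'f': [227/256 + 1/512*0/1, 227/256 + 1/512*1/8) = [227/256, 3633/4096)
  'c': [227/256 + 1/512*1/8, 227/256 + 1/512*3/4) = [3633/4096, 1819/2048) <- contains code 7271/8192
  'a': [227/256 + 1/512*3/4, 227/256 + 1/512*7/8) = [1819/2048, 3639/4096)
  'e': [227/256 + 1/512*7/8, 227/256 + 1/512*1/1) = [3639/4096, 455/512)
  emit 'c', narrow to [3633/4096, 1819/2048)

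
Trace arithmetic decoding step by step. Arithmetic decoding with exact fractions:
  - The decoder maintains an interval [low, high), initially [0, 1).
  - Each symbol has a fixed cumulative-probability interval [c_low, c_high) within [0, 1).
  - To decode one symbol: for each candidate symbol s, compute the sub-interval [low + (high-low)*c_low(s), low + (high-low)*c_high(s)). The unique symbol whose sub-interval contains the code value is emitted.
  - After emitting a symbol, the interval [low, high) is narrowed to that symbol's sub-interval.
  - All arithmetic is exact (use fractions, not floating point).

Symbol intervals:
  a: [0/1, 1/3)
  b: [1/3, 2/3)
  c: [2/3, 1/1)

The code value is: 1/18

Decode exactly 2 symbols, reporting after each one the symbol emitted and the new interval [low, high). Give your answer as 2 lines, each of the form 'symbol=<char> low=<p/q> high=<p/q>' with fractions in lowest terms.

Answer: symbol=a low=0/1 high=1/3
symbol=a low=0/1 high=1/9

Derivation:
Step 1: interval [0/1, 1/1), width = 1/1 - 0/1 = 1/1
  'a': [0/1 + 1/1*0/1, 0/1 + 1/1*1/3) = [0/1, 1/3) <- contains code 1/18
  'b': [0/1 + 1/1*1/3, 0/1 + 1/1*2/3) = [1/3, 2/3)
  'c': [0/1 + 1/1*2/3, 0/1 + 1/1*1/1) = [2/3, 1/1)
  emit 'a', narrow to [0/1, 1/3)
Step 2: interval [0/1, 1/3), width = 1/3 - 0/1 = 1/3
  'a': [0/1 + 1/3*0/1, 0/1 + 1/3*1/3) = [0/1, 1/9) <- contains code 1/18
  'b': [0/1 + 1/3*1/3, 0/1 + 1/3*2/3) = [1/9, 2/9)
  'c': [0/1 + 1/3*2/3, 0/1 + 1/3*1/1) = [2/9, 1/3)
  emit 'a', narrow to [0/1, 1/9)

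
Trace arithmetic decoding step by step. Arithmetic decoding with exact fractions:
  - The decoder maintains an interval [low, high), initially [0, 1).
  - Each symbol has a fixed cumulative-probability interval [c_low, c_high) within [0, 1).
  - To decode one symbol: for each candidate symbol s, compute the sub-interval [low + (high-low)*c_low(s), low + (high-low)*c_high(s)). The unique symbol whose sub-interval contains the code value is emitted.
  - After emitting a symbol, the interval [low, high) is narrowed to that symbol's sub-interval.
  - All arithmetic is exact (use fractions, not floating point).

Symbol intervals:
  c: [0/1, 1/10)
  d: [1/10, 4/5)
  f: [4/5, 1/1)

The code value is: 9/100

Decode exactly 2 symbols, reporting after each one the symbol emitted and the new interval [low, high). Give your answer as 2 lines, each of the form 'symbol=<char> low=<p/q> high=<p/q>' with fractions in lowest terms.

Step 1: interval [0/1, 1/1), width = 1/1 - 0/1 = 1/1
  'c': [0/1 + 1/1*0/1, 0/1 + 1/1*1/10) = [0/1, 1/10) <- contains code 9/100
  'd': [0/1 + 1/1*1/10, 0/1 + 1/1*4/5) = [1/10, 4/5)
  'f': [0/1 + 1/1*4/5, 0/1 + 1/1*1/1) = [4/5, 1/1)
  emit 'c', narrow to [0/1, 1/10)
Step 2: interval [0/1, 1/10), width = 1/10 - 0/1 = 1/10
  'c': [0/1 + 1/10*0/1, 0/1 + 1/10*1/10) = [0/1, 1/100)
  'd': [0/1 + 1/10*1/10, 0/1 + 1/10*4/5) = [1/100, 2/25)
  'f': [0/1 + 1/10*4/5, 0/1 + 1/10*1/1) = [2/25, 1/10) <- contains code 9/100
  emit 'f', narrow to [2/25, 1/10)

Answer: symbol=c low=0/1 high=1/10
symbol=f low=2/25 high=1/10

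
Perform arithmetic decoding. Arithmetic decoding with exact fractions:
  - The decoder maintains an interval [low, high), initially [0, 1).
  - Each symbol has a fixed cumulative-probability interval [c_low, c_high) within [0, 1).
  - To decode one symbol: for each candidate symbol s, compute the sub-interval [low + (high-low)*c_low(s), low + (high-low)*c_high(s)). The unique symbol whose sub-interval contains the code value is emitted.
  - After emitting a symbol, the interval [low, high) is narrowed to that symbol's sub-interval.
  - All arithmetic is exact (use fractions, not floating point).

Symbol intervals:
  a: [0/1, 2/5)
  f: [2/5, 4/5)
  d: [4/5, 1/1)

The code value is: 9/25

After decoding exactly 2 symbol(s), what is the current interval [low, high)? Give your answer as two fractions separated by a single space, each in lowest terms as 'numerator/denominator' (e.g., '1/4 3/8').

Step 1: interval [0/1, 1/1), width = 1/1 - 0/1 = 1/1
  'a': [0/1 + 1/1*0/1, 0/1 + 1/1*2/5) = [0/1, 2/5) <- contains code 9/25
  'f': [0/1 + 1/1*2/5, 0/1 + 1/1*4/5) = [2/5, 4/5)
  'd': [0/1 + 1/1*4/5, 0/1 + 1/1*1/1) = [4/5, 1/1)
  emit 'a', narrow to [0/1, 2/5)
Step 2: interval [0/1, 2/5), width = 2/5 - 0/1 = 2/5
  'a': [0/1 + 2/5*0/1, 0/1 + 2/5*2/5) = [0/1, 4/25)
  'f': [0/1 + 2/5*2/5, 0/1 + 2/5*4/5) = [4/25, 8/25)
  'd': [0/1 + 2/5*4/5, 0/1 + 2/5*1/1) = [8/25, 2/5) <- contains code 9/25
  emit 'd', narrow to [8/25, 2/5)

Answer: 8/25 2/5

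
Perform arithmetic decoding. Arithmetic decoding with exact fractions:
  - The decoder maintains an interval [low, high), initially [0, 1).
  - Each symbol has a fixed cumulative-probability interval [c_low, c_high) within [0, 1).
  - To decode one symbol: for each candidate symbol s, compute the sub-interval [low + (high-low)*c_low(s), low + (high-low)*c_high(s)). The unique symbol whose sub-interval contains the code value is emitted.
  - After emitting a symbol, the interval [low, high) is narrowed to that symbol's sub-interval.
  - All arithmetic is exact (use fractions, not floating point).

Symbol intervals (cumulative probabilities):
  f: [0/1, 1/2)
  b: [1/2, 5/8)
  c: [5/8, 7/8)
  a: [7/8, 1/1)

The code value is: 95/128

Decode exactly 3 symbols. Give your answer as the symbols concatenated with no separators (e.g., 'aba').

Answer: cfa

Derivation:
Step 1: interval [0/1, 1/1), width = 1/1 - 0/1 = 1/1
  'f': [0/1 + 1/1*0/1, 0/1 + 1/1*1/2) = [0/1, 1/2)
  'b': [0/1 + 1/1*1/2, 0/1 + 1/1*5/8) = [1/2, 5/8)
  'c': [0/1 + 1/1*5/8, 0/1 + 1/1*7/8) = [5/8, 7/8) <- contains code 95/128
  'a': [0/1 + 1/1*7/8, 0/1 + 1/1*1/1) = [7/8, 1/1)
  emit 'c', narrow to [5/8, 7/8)
Step 2: interval [5/8, 7/8), width = 7/8 - 5/8 = 1/4
  'f': [5/8 + 1/4*0/1, 5/8 + 1/4*1/2) = [5/8, 3/4) <- contains code 95/128
  'b': [5/8 + 1/4*1/2, 5/8 + 1/4*5/8) = [3/4, 25/32)
  'c': [5/8 + 1/4*5/8, 5/8 + 1/4*7/8) = [25/32, 27/32)
  'a': [5/8 + 1/4*7/8, 5/8 + 1/4*1/1) = [27/32, 7/8)
  emit 'f', narrow to [5/8, 3/4)
Step 3: interval [5/8, 3/4), width = 3/4 - 5/8 = 1/8
  'f': [5/8 + 1/8*0/1, 5/8 + 1/8*1/2) = [5/8, 11/16)
  'b': [5/8 + 1/8*1/2, 5/8 + 1/8*5/8) = [11/16, 45/64)
  'c': [5/8 + 1/8*5/8, 5/8 + 1/8*7/8) = [45/64, 47/64)
  'a': [5/8 + 1/8*7/8, 5/8 + 1/8*1/1) = [47/64, 3/4) <- contains code 95/128
  emit 'a', narrow to [47/64, 3/4)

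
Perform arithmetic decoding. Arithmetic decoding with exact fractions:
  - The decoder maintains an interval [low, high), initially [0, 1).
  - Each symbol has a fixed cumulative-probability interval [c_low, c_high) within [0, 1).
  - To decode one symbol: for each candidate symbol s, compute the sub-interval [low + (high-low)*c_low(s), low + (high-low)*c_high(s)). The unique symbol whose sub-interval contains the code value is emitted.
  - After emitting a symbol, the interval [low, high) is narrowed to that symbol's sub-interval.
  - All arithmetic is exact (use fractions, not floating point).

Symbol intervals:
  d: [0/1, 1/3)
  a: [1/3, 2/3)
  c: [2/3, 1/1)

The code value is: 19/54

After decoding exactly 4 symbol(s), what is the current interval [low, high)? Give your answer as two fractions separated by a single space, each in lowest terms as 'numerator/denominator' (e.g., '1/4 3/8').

Step 1: interval [0/1, 1/1), width = 1/1 - 0/1 = 1/1
  'd': [0/1 + 1/1*0/1, 0/1 + 1/1*1/3) = [0/1, 1/3)
  'a': [0/1 + 1/1*1/3, 0/1 + 1/1*2/3) = [1/3, 2/3) <- contains code 19/54
  'c': [0/1 + 1/1*2/3, 0/1 + 1/1*1/1) = [2/3, 1/1)
  emit 'a', narrow to [1/3, 2/3)
Step 2: interval [1/3, 2/3), width = 2/3 - 1/3 = 1/3
  'd': [1/3 + 1/3*0/1, 1/3 + 1/3*1/3) = [1/3, 4/9) <- contains code 19/54
  'a': [1/3 + 1/3*1/3, 1/3 + 1/3*2/3) = [4/9, 5/9)
  'c': [1/3 + 1/3*2/3, 1/3 + 1/3*1/1) = [5/9, 2/3)
  emit 'd', narrow to [1/3, 4/9)
Step 3: interval [1/3, 4/9), width = 4/9 - 1/3 = 1/9
  'd': [1/3 + 1/9*0/1, 1/3 + 1/9*1/3) = [1/3, 10/27) <- contains code 19/54
  'a': [1/3 + 1/9*1/3, 1/3 + 1/9*2/3) = [10/27, 11/27)
  'c': [1/3 + 1/9*2/3, 1/3 + 1/9*1/1) = [11/27, 4/9)
  emit 'd', narrow to [1/3, 10/27)
Step 4: interval [1/3, 10/27), width = 10/27 - 1/3 = 1/27
  'd': [1/3 + 1/27*0/1, 1/3 + 1/27*1/3) = [1/3, 28/81)
  'a': [1/3 + 1/27*1/3, 1/3 + 1/27*2/3) = [28/81, 29/81) <- contains code 19/54
  'c': [1/3 + 1/27*2/3, 1/3 + 1/27*1/1) = [29/81, 10/27)
  emit 'a', narrow to [28/81, 29/81)

Answer: 28/81 29/81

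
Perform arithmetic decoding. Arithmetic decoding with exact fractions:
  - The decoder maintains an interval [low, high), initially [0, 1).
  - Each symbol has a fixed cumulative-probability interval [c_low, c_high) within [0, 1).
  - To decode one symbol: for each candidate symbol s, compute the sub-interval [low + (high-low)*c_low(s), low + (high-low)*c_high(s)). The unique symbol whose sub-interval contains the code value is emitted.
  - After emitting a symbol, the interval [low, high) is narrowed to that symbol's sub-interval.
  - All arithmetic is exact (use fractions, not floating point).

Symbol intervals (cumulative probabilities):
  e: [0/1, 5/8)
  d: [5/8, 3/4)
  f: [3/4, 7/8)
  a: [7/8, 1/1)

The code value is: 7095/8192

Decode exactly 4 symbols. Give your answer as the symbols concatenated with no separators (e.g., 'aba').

Answer: faed

Derivation:
Step 1: interval [0/1, 1/1), width = 1/1 - 0/1 = 1/1
  'e': [0/1 + 1/1*0/1, 0/1 + 1/1*5/8) = [0/1, 5/8)
  'd': [0/1 + 1/1*5/8, 0/1 + 1/1*3/4) = [5/8, 3/4)
  'f': [0/1 + 1/1*3/4, 0/1 + 1/1*7/8) = [3/4, 7/8) <- contains code 7095/8192
  'a': [0/1 + 1/1*7/8, 0/1 + 1/1*1/1) = [7/8, 1/1)
  emit 'f', narrow to [3/4, 7/8)
Step 2: interval [3/4, 7/8), width = 7/8 - 3/4 = 1/8
  'e': [3/4 + 1/8*0/1, 3/4 + 1/8*5/8) = [3/4, 53/64)
  'd': [3/4 + 1/8*5/8, 3/4 + 1/8*3/4) = [53/64, 27/32)
  'f': [3/4 + 1/8*3/4, 3/4 + 1/8*7/8) = [27/32, 55/64)
  'a': [3/4 + 1/8*7/8, 3/4 + 1/8*1/1) = [55/64, 7/8) <- contains code 7095/8192
  emit 'a', narrow to [55/64, 7/8)
Step 3: interval [55/64, 7/8), width = 7/8 - 55/64 = 1/64
  'e': [55/64 + 1/64*0/1, 55/64 + 1/64*5/8) = [55/64, 445/512) <- contains code 7095/8192
  'd': [55/64 + 1/64*5/8, 55/64 + 1/64*3/4) = [445/512, 223/256)
  'f': [55/64 + 1/64*3/4, 55/64 + 1/64*7/8) = [223/256, 447/512)
  'a': [55/64 + 1/64*7/8, 55/64 + 1/64*1/1) = [447/512, 7/8)
  emit 'e', narrow to [55/64, 445/512)
Step 4: interval [55/64, 445/512), width = 445/512 - 55/64 = 5/512
  'e': [55/64 + 5/512*0/1, 55/64 + 5/512*5/8) = [55/64, 3545/4096)
  'd': [55/64 + 5/512*5/8, 55/64 + 5/512*3/4) = [3545/4096, 1775/2048) <- contains code 7095/8192
  'f': [55/64 + 5/512*3/4, 55/64 + 5/512*7/8) = [1775/2048, 3555/4096)
  'a': [55/64 + 5/512*7/8, 55/64 + 5/512*1/1) = [3555/4096, 445/512)
  emit 'd', narrow to [3545/4096, 1775/2048)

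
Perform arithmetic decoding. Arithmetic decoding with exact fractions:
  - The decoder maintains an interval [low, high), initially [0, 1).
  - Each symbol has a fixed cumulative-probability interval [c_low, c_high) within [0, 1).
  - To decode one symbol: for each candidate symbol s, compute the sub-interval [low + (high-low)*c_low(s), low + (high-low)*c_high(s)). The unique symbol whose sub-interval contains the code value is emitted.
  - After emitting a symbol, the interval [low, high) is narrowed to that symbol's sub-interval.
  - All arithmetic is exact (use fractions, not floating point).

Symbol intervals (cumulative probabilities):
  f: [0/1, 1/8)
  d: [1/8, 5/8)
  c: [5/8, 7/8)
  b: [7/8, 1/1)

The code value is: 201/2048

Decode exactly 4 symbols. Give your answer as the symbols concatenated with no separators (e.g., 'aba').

Step 1: interval [0/1, 1/1), width = 1/1 - 0/1 = 1/1
  'f': [0/1 + 1/1*0/1, 0/1 + 1/1*1/8) = [0/1, 1/8) <- contains code 201/2048
  'd': [0/1 + 1/1*1/8, 0/1 + 1/1*5/8) = [1/8, 5/8)
  'c': [0/1 + 1/1*5/8, 0/1 + 1/1*7/8) = [5/8, 7/8)
  'b': [0/1 + 1/1*7/8, 0/1 + 1/1*1/1) = [7/8, 1/1)
  emit 'f', narrow to [0/1, 1/8)
Step 2: interval [0/1, 1/8), width = 1/8 - 0/1 = 1/8
  'f': [0/1 + 1/8*0/1, 0/1 + 1/8*1/8) = [0/1, 1/64)
  'd': [0/1 + 1/8*1/8, 0/1 + 1/8*5/8) = [1/64, 5/64)
  'c': [0/1 + 1/8*5/8, 0/1 + 1/8*7/8) = [5/64, 7/64) <- contains code 201/2048
  'b': [0/1 + 1/8*7/8, 0/1 + 1/8*1/1) = [7/64, 1/8)
  emit 'c', narrow to [5/64, 7/64)
Step 3: interval [5/64, 7/64), width = 7/64 - 5/64 = 1/32
  'f': [5/64 + 1/32*0/1, 5/64 + 1/32*1/8) = [5/64, 21/256)
  'd': [5/64 + 1/32*1/8, 5/64 + 1/32*5/8) = [21/256, 25/256)
  'c': [5/64 + 1/32*5/8, 5/64 + 1/32*7/8) = [25/256, 27/256) <- contains code 201/2048
  'b': [5/64 + 1/32*7/8, 5/64 + 1/32*1/1) = [27/256, 7/64)
  emit 'c', narrow to [25/256, 27/256)
Step 4: interval [25/256, 27/256), width = 27/256 - 25/256 = 1/128
  'f': [25/256 + 1/128*0/1, 25/256 + 1/128*1/8) = [25/256, 101/1024) <- contains code 201/2048
  'd': [25/256 + 1/128*1/8, 25/256 + 1/128*5/8) = [101/1024, 105/1024)
  'c': [25/256 + 1/128*5/8, 25/256 + 1/128*7/8) = [105/1024, 107/1024)
  'b': [25/256 + 1/128*7/8, 25/256 + 1/128*1/1) = [107/1024, 27/256)
  emit 'f', narrow to [25/256, 101/1024)

Answer: fccf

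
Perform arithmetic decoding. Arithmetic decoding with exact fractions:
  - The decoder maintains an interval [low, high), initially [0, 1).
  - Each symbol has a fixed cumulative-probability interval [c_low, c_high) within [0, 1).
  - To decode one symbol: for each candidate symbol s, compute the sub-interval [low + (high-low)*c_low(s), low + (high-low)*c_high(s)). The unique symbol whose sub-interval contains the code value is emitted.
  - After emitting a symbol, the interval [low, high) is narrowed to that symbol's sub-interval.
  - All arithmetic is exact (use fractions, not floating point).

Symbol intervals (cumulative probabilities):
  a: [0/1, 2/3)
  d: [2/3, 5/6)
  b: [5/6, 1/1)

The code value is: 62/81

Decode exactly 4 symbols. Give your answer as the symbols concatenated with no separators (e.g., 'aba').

Answer: daba

Derivation:
Step 1: interval [0/1, 1/1), width = 1/1 - 0/1 = 1/1
  'a': [0/1 + 1/1*0/1, 0/1 + 1/1*2/3) = [0/1, 2/3)
  'd': [0/1 + 1/1*2/3, 0/1 + 1/1*5/6) = [2/3, 5/6) <- contains code 62/81
  'b': [0/1 + 1/1*5/6, 0/1 + 1/1*1/1) = [5/6, 1/1)
  emit 'd', narrow to [2/3, 5/6)
Step 2: interval [2/3, 5/6), width = 5/6 - 2/3 = 1/6
  'a': [2/3 + 1/6*0/1, 2/3 + 1/6*2/3) = [2/3, 7/9) <- contains code 62/81
  'd': [2/3 + 1/6*2/3, 2/3 + 1/6*5/6) = [7/9, 29/36)
  'b': [2/3 + 1/6*5/6, 2/3 + 1/6*1/1) = [29/36, 5/6)
  emit 'a', narrow to [2/3, 7/9)
Step 3: interval [2/3, 7/9), width = 7/9 - 2/3 = 1/9
  'a': [2/3 + 1/9*0/1, 2/3 + 1/9*2/3) = [2/3, 20/27)
  'd': [2/3 + 1/9*2/3, 2/3 + 1/9*5/6) = [20/27, 41/54)
  'b': [2/3 + 1/9*5/6, 2/3 + 1/9*1/1) = [41/54, 7/9) <- contains code 62/81
  emit 'b', narrow to [41/54, 7/9)
Step 4: interval [41/54, 7/9), width = 7/9 - 41/54 = 1/54
  'a': [41/54 + 1/54*0/1, 41/54 + 1/54*2/3) = [41/54, 125/162) <- contains code 62/81
  'd': [41/54 + 1/54*2/3, 41/54 + 1/54*5/6) = [125/162, 251/324)
  'b': [41/54 + 1/54*5/6, 41/54 + 1/54*1/1) = [251/324, 7/9)
  emit 'a', narrow to [41/54, 125/162)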